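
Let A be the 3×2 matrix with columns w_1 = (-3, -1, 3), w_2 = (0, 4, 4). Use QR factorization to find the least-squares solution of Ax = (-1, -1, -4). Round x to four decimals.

w_1 = (-3, -1, 3); ‖w_1‖ = 4.3589, so q_1 = (-0.6882, -0.2294, 0.6882).
q_1·w_2 = (-0.6882)·0 + (-0.2294)·4 + 0.6882·4 = 1.8353.
u_2 = w_2 − 1.8353·q_1 = (1.2632, 4.4211, 2.7368).
‖u_2‖ = 5.3508, so q_2 = (0.2361, 0.8262, 0.5115).
Qᵀb = (-1.8353, -3.1082).
Back-substitute: x_2 = -3.1082/5.3508 = -0.5809.
x_1 = (-1.8353 − 1.8353·(-0.5809))/4.3589 = -0.1765.

x = (-0.1765, -0.5809)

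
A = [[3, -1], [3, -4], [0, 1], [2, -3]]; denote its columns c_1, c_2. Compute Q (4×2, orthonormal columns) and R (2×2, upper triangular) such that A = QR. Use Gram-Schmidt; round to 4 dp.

c_1 = (3, 3, 0, 2); ‖c_1‖ = 4.6904, so q_1 = (0.6396, 0.6396, 0.0000, 0.4264).
q_1·c_2 = 0.6396·(-1) + 0.6396·(-4) + 0.0000·1 + 0.4264·(-3) = -4.4772.
u_2 = c_2 + 4.4772·q_1 = (1.8636, -1.1364, 1.0000, -1.0909).
‖u_2‖ = 2.6371, so q_2 = (0.7067, -0.4309, 0.3792, -0.4137).

Q = [[0.6396, 0.7067], [0.6396, -0.4309], [0.0000, 0.3792], [0.4264, -0.4137]], R = [[4.6904, -4.4772], [0.0000, 2.6371]]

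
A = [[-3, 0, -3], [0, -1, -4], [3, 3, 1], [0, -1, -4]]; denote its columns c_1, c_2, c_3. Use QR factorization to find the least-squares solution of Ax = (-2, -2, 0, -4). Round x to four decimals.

x = (-0.1190, -0.1429, 0.7857)

c_1 = (-3, 0, 3, 0); ‖c_1‖ = 4.2426, so e_1 = (-0.7071, 0.0000, 0.7071, 0.0000).
e_1·c_2 = (-0.7071)·0 + 0.0000·(-1) + 0.7071·3 + 0.0000·(-1) = 2.1213.
u_2 = c_2 − 2.1213·e_1 = (1.5000, -1.0000, 1.5000, -1.0000).
‖u_2‖ = 2.5495, so e_2 = (0.5883, -0.3922, 0.5883, -0.3922).
e_1·c_3 = (-0.7071)·(-3) + 0.0000·(-4) + 0.7071·1 + 0.0000·(-4) = 2.8284; e_2·c_3 = 0.5883·(-3) + (-0.3922)·(-4) + 0.5883·1 + (-0.3922)·(-4) = 1.9612.
u_3 = c_3 − 2.8284·e_1 − 1.9612·e_2 = (-2.1538, -3.2308, -2.1538, -3.2308).
‖u_3‖ = 5.4913, so e_3 = (-0.3922, -0.5883, -0.3922, -0.5883).
Qᵀb = (1.4142, 1.1767, 4.3146).
Back-substitute: x_3 = 4.3146/5.4913 = 0.7857.
x_2 = (1.1767 − 1.9612·0.7857)/2.5495 = -0.1429.
x_1 = (1.4142 − 2.1213·(-0.1429) − 2.8284·0.7857)/4.2426 = -0.1190.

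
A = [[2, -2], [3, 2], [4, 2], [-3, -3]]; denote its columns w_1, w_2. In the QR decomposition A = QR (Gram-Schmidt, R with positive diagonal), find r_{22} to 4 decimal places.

w_1 = (2, 3, 4, -3); ‖w_1‖ = 6.1644, so q_1 = (0.3244, 0.4867, 0.6489, -0.4867).
q_1·w_2 = 0.3244·(-2) + 0.4867·2 + 0.6489·2 + (-0.4867)·(-3) = 3.0822.
u_2 = w_2 − 3.0822·q_1 = (-3.0000, 0.5000, 0.0000, -1.5000).
r_{22} = ‖u_2‖ = 3.3912.

r_{22} = 3.3912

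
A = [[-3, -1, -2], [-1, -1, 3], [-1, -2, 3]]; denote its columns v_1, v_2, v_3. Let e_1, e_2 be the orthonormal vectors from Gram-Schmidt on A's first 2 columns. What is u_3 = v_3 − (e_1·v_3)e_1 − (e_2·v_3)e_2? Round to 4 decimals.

u_3 = (-0.3667, 1.8333, -0.7333)

v_1 = (-3, -1, -1); ‖v_1‖ = 3.3166, so e_1 = (-0.9045, -0.3015, -0.3015).
e_1·v_2 = (-0.9045)·(-1) + (-0.3015)·(-1) + (-0.3015)·(-2) = 1.8091.
u_2 = v_2 − 1.8091·e_1 = (0.6364, -0.4545, -1.4545).
‖u_2‖ = 1.6514, so e_2 = (0.3853, -0.2752, -0.8808).
e_1·v_3 = (-0.9045)·(-2) + (-0.3015)·3 + (-0.3015)·3 = 0.0000; e_2·v_3 = 0.3853·(-2) + (-0.2752)·3 + (-0.8808)·3 = -4.2387.
u_3 = v_3 + 0.0000·e_1 + 4.2387·e_2 = (-0.3667, 1.8333, -0.7333).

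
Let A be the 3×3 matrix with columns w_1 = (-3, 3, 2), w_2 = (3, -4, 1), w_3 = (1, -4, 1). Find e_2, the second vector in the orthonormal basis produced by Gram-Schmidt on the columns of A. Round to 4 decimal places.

e_2 = (0.1321, -0.4550, 0.8806)

w_1 = (-3, 3, 2); ‖w_1‖ = 4.6904, so e_1 = (-0.6396, 0.6396, 0.4264).
e_1·w_2 = (-0.6396)·3 + 0.6396·(-4) + 0.4264·1 = -4.0508.
u_2 = w_2 + 4.0508·e_1 = (0.4091, -1.4091, 2.7273).
‖u_2‖ = 3.0969, so e_2 = (0.1321, -0.4550, 0.8806).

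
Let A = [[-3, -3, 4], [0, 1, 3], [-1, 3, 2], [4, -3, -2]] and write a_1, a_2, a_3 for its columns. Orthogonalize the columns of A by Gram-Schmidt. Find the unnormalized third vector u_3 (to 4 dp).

u_3 = (1.1734, 3.0780, 1.3699, 1.2225)

a_1 = (-3, 0, -1, 4); ‖a_1‖ = 5.0990, so q_1 = (-0.5883, 0.0000, -0.1961, 0.7845).
q_1·a_2 = (-0.5883)·(-3) + 0.0000·1 + (-0.1961)·3 + 0.7845·(-3) = -1.1767.
u_2 = a_2 + 1.1767·q_1 = (-3.6923, 1.0000, 2.7692, -2.0769).
‖u_2‖ = 5.1590, so q_2 = (-0.7157, 0.1938, 0.5368, -0.4026).
q_1·a_3 = (-0.5883)·4 + 0.0000·3 + (-0.1961)·2 + 0.7845·(-2) = -4.3146; q_2·a_3 = (-0.7157)·4 + 0.1938·3 + 0.5368·2 + (-0.4026)·(-2) = -0.4026.
u_3 = a_3 + 4.3146·q_1 + 0.4026·q_2 = (1.1734, 3.0780, 1.3699, 1.2225).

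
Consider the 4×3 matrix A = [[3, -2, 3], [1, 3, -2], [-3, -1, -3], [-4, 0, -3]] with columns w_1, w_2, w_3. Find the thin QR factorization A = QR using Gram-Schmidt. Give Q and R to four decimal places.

w_1 = (3, 1, -3, -4); ‖w_1‖ = 5.9161, so q_1 = (0.5071, 0.1690, -0.5071, -0.6761).
q_1·w_2 = 0.5071·(-2) + 0.1690·3 + (-0.5071)·(-1) + (-0.6761)·0 = 0.0000.
u_2 = w_2 + 0.0000·q_1 = (-2.0000, 3.0000, -1.0000, 0.0000).
‖u_2‖ = 3.7417, so q_2 = (-0.5345, 0.8018, -0.2673, 0.0000).
q_1·w_3 = 0.5071·3 + 0.1690·(-2) + (-0.5071)·(-3) + (-0.6761)·(-3) = 4.7329; q_2·w_3 = (-0.5345)·3 + 0.8018·(-2) + (-0.2673)·(-3) + 0.0000·(-3) = -2.4054.
u_3 = w_3 − 4.7329·q_1 + 2.4054·q_2 = (-0.6857, -0.8714, -1.2429, 0.2000).
‖u_3‖ = 1.6776, so q_3 = (-0.4088, -0.5195, -0.7409, 0.1192).

Q = [[0.5071, -0.5345, -0.4088], [0.1690, 0.8018, -0.5195], [-0.5071, -0.2673, -0.7409], [-0.6761, 0.0000, 0.1192]], R = [[5.9161, 0.0000, 4.7329], [0.0000, 3.7417, -2.4054], [0.0000, 0.0000, 1.6776]]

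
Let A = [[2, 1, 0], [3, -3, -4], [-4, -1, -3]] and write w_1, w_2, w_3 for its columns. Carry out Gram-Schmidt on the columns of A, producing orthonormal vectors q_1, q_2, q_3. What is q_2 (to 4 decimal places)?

q_2 = (0.3691, -0.8226, -0.4324)

q_1 = w_1/‖w_1‖ = (2, 3, -4)/5.3852 = (0.3714, 0.5571, -0.7428).
r_{12} = q_1·w_2 = -0.5571.
u_2 = w_2 + 0.5571·q_1 = (1.2069, -2.6897, -1.4138).
‖u_2‖ = 3.2695, so q_2 = (0.3691, -0.8226, -0.4324).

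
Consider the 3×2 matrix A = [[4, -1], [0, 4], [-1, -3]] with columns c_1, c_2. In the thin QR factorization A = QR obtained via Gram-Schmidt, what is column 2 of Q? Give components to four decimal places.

q_1 = c_1/‖c_1‖ = (4, 0, -1)/4.1231 = (0.9701, 0.0000, -0.2425).
r_{12} = q_1·c_2 = -0.2425.
u_2 = c_2 + 0.2425·q_1 = (-0.7647, 4.0000, -3.0588).
‖u_2‖ = 5.0932, so q_2 = (-0.1501, 0.7854, -0.6006).

q_2 = (-0.1501, 0.7854, -0.6006)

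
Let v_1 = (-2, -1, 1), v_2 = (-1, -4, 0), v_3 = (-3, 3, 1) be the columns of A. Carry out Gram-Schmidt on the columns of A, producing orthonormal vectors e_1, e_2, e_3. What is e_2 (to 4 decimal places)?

e_2 = (0.3015, -0.9045, -0.3015)

v_1 = (-2, -1, 1); ‖v_1‖ = 2.4495, so e_1 = (-0.8165, -0.4082, 0.4082).
e_1·v_2 = (-0.8165)·(-1) + (-0.4082)·(-4) + 0.4082·0 = 2.4495.
u_2 = v_2 − 2.4495·e_1 = (1.0000, -3.0000, -1.0000).
‖u_2‖ = 3.3166, so e_2 = (0.3015, -0.9045, -0.3015).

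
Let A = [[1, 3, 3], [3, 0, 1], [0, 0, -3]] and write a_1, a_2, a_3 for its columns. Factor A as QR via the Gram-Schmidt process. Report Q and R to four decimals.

Q = [[0.3162, 0.9487, 0.0000], [0.9487, -0.3162, 0.0000], [0.0000, 0.0000, -1.0000]], R = [[3.1623, 0.9487, 1.8974], [0.0000, 2.8460, 2.5298], [0.0000, 0.0000, 3.0000]]

q_1 = a_1/‖a_1‖ = (1, 3, 0)/3.1623 = (0.3162, 0.9487, 0.0000).
r_{12} = q_1·a_2 = 0.9487.
u_2 = a_2 − 0.9487·q_1 = (2.7000, -0.9000, 0.0000).
‖u_2‖ = 2.8460, so q_2 = (0.9487, -0.3162, 0.0000).
r_{13} = q_1·a_3 = 1.8974; r_{23} = q_2·a_3 = 2.5298.
u_3 = a_3 − 1.8974·q_1 − 2.5298·q_2 = (0.0000, 0.0000, -3.0000).
‖u_3‖ = 3.0000, so q_3 = (0.0000, 0.0000, -1.0000).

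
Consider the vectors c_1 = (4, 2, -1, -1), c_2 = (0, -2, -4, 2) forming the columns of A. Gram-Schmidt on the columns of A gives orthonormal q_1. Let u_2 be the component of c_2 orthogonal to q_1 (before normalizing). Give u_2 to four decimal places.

q_1 = c_1/‖c_1‖ = (4, 2, -1, -1)/4.6904 = (0.8528, 0.4264, -0.2132, -0.2132).
r_{12} = q_1·c_2 = -0.4264.
u_2 = c_2 + 0.4264·q_1 = (0.3636, -1.8182, -4.0909, 1.9091).

u_2 = (0.3636, -1.8182, -4.0909, 1.9091)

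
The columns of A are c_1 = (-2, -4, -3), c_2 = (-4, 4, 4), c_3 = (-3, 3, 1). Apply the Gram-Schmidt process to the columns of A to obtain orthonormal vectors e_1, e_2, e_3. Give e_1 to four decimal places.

e_1 = c_1/‖c_1‖ = (-2, -4, -3)/5.3852 = (-0.3714, -0.7428, -0.5571).

e_1 = (-0.3714, -0.7428, -0.5571)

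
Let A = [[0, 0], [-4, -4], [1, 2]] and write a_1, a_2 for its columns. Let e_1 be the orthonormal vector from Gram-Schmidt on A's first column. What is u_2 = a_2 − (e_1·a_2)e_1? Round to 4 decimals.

u_2 = (0.0000, 0.2353, 0.9412)

a_1 = (0, -4, 1); ‖a_1‖ = 4.1231, so e_1 = (0.0000, -0.9701, 0.2425).
e_1·a_2 = 0.0000·0 + (-0.9701)·(-4) + 0.2425·2 = 4.3656.
u_2 = a_2 − 4.3656·e_1 = (0.0000, 0.2353, 0.9412).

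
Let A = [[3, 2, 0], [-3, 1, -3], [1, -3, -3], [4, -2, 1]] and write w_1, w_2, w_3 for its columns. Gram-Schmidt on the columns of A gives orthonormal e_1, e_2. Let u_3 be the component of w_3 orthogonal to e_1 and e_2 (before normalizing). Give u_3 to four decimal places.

w_1 = (3, -3, 1, 4); ‖w_1‖ = 5.9161, so e_1 = (0.5071, -0.5071, 0.1690, 0.6761).
e_1·w_2 = 0.5071·2 + (-0.5071)·1 + 0.1690·(-3) + 0.6761·(-2) = -1.3522.
u_2 = w_2 + 1.3522·e_1 = (2.6857, 0.3143, -2.7714, -1.0857).
‖u_2‖ = 4.0214, so e_2 = (0.6679, 0.0782, -0.6892, -0.2700).
e_1·w_3 = 0.5071·0 + (-0.5071)·(-3) + 0.1690·(-3) + 0.6761·1 = 1.6903; e_2·w_3 = 0.6679·0 + 0.0782·(-3) + (-0.6892)·(-3) + (-0.2700)·1 = 1.5631.
u_3 = w_3 − 1.6903·e_1 − 1.5631·e_2 = (-1.9011, -2.2650, -2.2085, 0.2792).

u_3 = (-1.9011, -2.2650, -2.2085, 0.2792)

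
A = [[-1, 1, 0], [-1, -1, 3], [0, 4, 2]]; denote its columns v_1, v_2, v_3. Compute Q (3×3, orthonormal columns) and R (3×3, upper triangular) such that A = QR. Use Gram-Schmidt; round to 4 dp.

Q = [[-0.7071, 0.2357, -0.6667], [-0.7071, -0.2357, 0.6667], [0.0000, 0.9428, 0.3333]], R = [[1.4142, 0.0000, -2.1213], [0.0000, 4.2426, 1.1785], [0.0000, 0.0000, 2.6667]]

q_1 = v_1/‖v_1‖ = (-1, -1, 0)/1.4142 = (-0.7071, -0.7071, 0.0000).
r_{12} = q_1·v_2 = 0.0000.
u_2 = v_2 + 0.0000·q_1 = (1.0000, -1.0000, 4.0000).
‖u_2‖ = 4.2426, so q_2 = (0.2357, -0.2357, 0.9428).
r_{13} = q_1·v_3 = -2.1213; r_{23} = q_2·v_3 = 1.1785.
u_3 = v_3 + 2.1213·q_1 − 1.1785·q_2 = (-1.7778, 1.7778, 0.8889).
‖u_3‖ = 2.6667, so q_3 = (-0.6667, 0.6667, 0.3333).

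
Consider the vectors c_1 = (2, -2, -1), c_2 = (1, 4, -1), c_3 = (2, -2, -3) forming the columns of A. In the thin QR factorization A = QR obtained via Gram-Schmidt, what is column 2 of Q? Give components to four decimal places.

q_2 = (0.5411, 0.7404, -0.3987)

c_1 = (2, -2, -1); ‖c_1‖ = 3.0000, so q_1 = (0.6667, -0.6667, -0.3333).
q_1·c_2 = 0.6667·1 + (-0.6667)·4 + (-0.3333)·(-1) = -1.6667.
u_2 = c_2 + 1.6667·q_1 = (2.1111, 2.8889, -1.5556).
‖u_2‖ = 3.9016, so q_2 = (0.5411, 0.7404, -0.3987).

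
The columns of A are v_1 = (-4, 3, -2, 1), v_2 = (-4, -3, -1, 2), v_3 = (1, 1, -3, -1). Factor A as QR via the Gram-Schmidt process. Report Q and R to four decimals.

v_1 = (-4, 3, -2, 1); ‖v_1‖ = 5.4772, so q_1 = (-0.7303, 0.5477, -0.3651, 0.1826).
q_1·v_2 = (-0.7303)·(-4) + 0.5477·(-3) + (-0.3651)·(-1) + 0.1826·2 = 2.0083.
u_2 = v_2 − 2.0083·q_1 = (-2.5333, -4.1000, -0.2667, 1.6333).
‖u_2‖ = 5.0957, so q_2 = (-0.4971, -0.8046, -0.0523, 0.3205).
q_1·v_3 = (-0.7303)·1 + 0.5477·1 + (-0.3651)·(-3) + 0.1826·(-1) = 0.7303; q_2·v_3 = (-0.4971)·1 + (-0.8046)·1 + (-0.0523)·(-3) + 0.3205·(-1) = -1.4653.
u_3 = v_3 − 0.7303·q_1 + 1.4653·q_2 = (0.8049, -0.5789, -2.8100, -0.6637).
‖u_3‖ = 3.0528, so q_3 = (0.2637, -0.1896, -0.9205, -0.2174).

Q = [[-0.7303, -0.4971, 0.2637], [0.5477, -0.8046, -0.1896], [-0.3651, -0.0523, -0.9205], [0.1826, 0.3205, -0.2174]], R = [[5.4772, 2.0083, 0.7303], [0.0000, 5.0957, -1.4653], [0.0000, 0.0000, 3.0528]]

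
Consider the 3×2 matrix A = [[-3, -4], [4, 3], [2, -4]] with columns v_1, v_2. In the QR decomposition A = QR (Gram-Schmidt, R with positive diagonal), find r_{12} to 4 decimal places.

v_1 = (-3, 4, 2); ‖v_1‖ = 5.3852, so e_1 = (-0.5571, 0.7428, 0.3714).
r_{12} = e_1·v_2 = 2.9711.

r_{12} = 2.9711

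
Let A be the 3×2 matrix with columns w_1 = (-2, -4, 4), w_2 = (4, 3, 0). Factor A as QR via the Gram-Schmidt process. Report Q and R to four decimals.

e_1 = w_1/‖w_1‖ = (-2, -4, 4)/6.0000 = (-0.3333, -0.6667, 0.6667).
r_{12} = e_1·w_2 = -3.3333.
u_2 = w_2 + 3.3333·e_1 = (2.8889, 0.7778, 2.2222).
‖u_2‖ = 3.7268, so e_2 = (0.7752, 0.2087, 0.5963).

Q = [[-0.3333, 0.7752], [-0.6667, 0.2087], [0.6667, 0.5963]], R = [[6.0000, -3.3333], [0.0000, 3.7268]]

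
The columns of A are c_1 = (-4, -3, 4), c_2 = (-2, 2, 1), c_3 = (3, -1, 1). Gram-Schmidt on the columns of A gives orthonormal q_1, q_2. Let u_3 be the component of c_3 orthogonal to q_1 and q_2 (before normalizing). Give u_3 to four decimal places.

q_1 = c_1/‖c_1‖ = (-4, -3, 4)/6.4031 = (-0.6247, -0.4685, 0.6247).
r_{12} = q_1·c_2 = 0.9370.
u_2 = c_2 − 0.9370·q_1 = (-1.4146, 2.4390, 0.4146).
‖u_2‖ = 2.8499, so q_2 = (-0.4964, 0.8558, 0.1455).
r_{13} = q_1·c_3 = -0.7809; r_{23} = q_2·c_3 = -2.1995.
u_3 = c_3 + 0.7809·q_1 + 2.1995·q_2 = (1.4204, 0.5165, 1.8078).

u_3 = (1.4204, 0.5165, 1.8078)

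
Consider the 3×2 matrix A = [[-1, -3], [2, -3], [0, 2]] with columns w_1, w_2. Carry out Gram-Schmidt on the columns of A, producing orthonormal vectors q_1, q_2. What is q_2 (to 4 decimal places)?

q_2 = (-0.8010, -0.4005, 0.4450)

q_1 = w_1/‖w_1‖ = (-1, 2, 0)/2.2361 = (-0.4472, 0.8944, 0.0000).
r_{12} = q_1·w_2 = -1.3416.
u_2 = w_2 + 1.3416·q_1 = (-3.6000, -1.8000, 2.0000).
‖u_2‖ = 4.4944, so q_2 = (-0.8010, -0.4005, 0.4450).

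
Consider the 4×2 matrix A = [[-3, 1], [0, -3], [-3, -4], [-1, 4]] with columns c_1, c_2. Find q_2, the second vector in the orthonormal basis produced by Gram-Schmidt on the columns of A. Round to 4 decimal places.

c_1 = (-3, 0, -3, -1); ‖c_1‖ = 4.3589, so q_1 = (-0.6882, 0.0000, -0.6882, -0.2294).
q_1·c_2 = (-0.6882)·1 + 0.0000·(-3) + (-0.6882)·(-4) + (-0.2294)·4 = 1.1471.
u_2 = c_2 − 1.1471·q_1 = (1.7895, -3.0000, -3.2105, 4.2632).
‖u_2‖ = 6.3784, so q_2 = (0.2806, -0.4703, -0.5033, 0.6684).

q_2 = (0.2806, -0.4703, -0.5033, 0.6684)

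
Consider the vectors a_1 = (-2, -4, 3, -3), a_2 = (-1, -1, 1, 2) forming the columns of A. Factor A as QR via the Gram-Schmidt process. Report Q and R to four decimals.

Q = [[-0.3244, -0.3238], [-0.6489, -0.2631], [0.4867, 0.2935], [-0.4867, 0.8601]], R = [[6.1644, 0.4867], [0.0000, 2.6006]]

a_1 = (-2, -4, 3, -3); ‖a_1‖ = 6.1644, so q_1 = (-0.3244, -0.6489, 0.4867, -0.4867).
q_1·a_2 = (-0.3244)·(-1) + (-0.6489)·(-1) + 0.4867·1 + (-0.4867)·2 = 0.4867.
u_2 = a_2 − 0.4867·q_1 = (-0.8421, -0.6842, 0.7632, 2.2368).
‖u_2‖ = 2.6006, so q_2 = (-0.3238, -0.2631, 0.2935, 0.8601).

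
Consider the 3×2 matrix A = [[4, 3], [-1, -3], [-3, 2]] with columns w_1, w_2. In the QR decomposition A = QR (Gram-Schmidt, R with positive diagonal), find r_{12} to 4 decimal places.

w_1 = (4, -1, -3); ‖w_1‖ = 5.0990, so e_1 = (0.7845, -0.1961, -0.5883).
r_{12} = e_1·w_2 = 1.7650.

r_{12} = 1.7650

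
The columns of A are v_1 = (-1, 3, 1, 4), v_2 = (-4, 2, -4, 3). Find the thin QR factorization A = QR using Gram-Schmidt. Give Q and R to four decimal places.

Q = [[-0.1925, -0.5803], [0.5774, 0.0000], [0.1925, -0.8124], [0.7698, 0.0580]], R = [[5.1962, 3.4641], [0.0000, 5.7446]]

v_1 = (-1, 3, 1, 4); ‖v_1‖ = 5.1962, so q_1 = (-0.1925, 0.5774, 0.1925, 0.7698).
q_1·v_2 = (-0.1925)·(-4) + 0.5774·2 + 0.1925·(-4) + 0.7698·3 = 3.4641.
u_2 = v_2 − 3.4641·q_1 = (-3.3333, 0.0000, -4.6667, 0.3333).
‖u_2‖ = 5.7446, so q_2 = (-0.5803, 0.0000, -0.8124, 0.0580).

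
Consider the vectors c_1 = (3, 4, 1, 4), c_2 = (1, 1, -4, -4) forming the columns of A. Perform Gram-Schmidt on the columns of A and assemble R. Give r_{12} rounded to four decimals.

c_1 = (3, 4, 1, 4); ‖c_1‖ = 6.4807, so e_1 = (0.4629, 0.6172, 0.1543, 0.6172).
r_{12} = e_1·c_2 = -2.0059.

r_{12} = -2.0059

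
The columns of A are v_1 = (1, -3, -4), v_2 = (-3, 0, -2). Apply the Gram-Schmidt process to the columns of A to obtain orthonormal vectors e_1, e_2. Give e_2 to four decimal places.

v_1 = (1, -3, -4); ‖v_1‖ = 5.0990, so e_1 = (0.1961, -0.5883, -0.7845).
e_1·v_2 = 0.1961·(-3) + (-0.5883)·0 + (-0.7845)·(-2) = 0.9806.
u_2 = v_2 − 0.9806·e_1 = (-3.1923, 0.5769, -1.2308).
‖u_2‖ = 3.4696, so e_2 = (-0.9201, 0.1663, -0.3547).

e_2 = (-0.9201, 0.1663, -0.3547)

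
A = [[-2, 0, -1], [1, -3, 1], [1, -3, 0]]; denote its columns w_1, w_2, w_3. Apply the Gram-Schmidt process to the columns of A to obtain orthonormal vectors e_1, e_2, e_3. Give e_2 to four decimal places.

e_2 = (-0.5774, -0.5774, -0.5774)

e_1 = w_1/‖w_1‖ = (-2, 1, 1)/2.4495 = (-0.8165, 0.4082, 0.4082).
r_{12} = e_1·w_2 = -2.4495.
u_2 = w_2 + 2.4495·e_1 = (-2.0000, -2.0000, -2.0000).
‖u_2‖ = 3.4641, so e_2 = (-0.5774, -0.5774, -0.5774).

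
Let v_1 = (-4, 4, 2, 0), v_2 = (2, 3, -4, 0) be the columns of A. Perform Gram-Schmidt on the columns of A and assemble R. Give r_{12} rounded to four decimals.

v_1 = (-4, 4, 2, 0); ‖v_1‖ = 6.0000, so e_1 = (-0.6667, 0.6667, 0.3333, 0.0000).
r_{12} = e_1·v_2 = -0.6667.

r_{12} = -0.6667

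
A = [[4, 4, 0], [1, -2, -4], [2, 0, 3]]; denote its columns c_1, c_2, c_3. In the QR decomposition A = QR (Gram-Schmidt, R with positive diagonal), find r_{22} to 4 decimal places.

e_1 = c_1/‖c_1‖ = (4, 1, 2)/4.5826 = (0.8729, 0.2182, 0.4364).
r_{12} = e_1·c_2 = 3.0551.
u_2 = c_2 − 3.0551·e_1 = (1.3333, -2.6667, -1.3333).
r_{22} = ‖u_2‖ = 3.2660.

r_{22} = 3.2660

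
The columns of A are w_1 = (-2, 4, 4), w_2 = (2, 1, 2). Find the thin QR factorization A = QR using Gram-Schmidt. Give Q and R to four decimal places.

Q = [[-0.3333, 0.9096], [0.6667, 0.0413], [0.6667, 0.4134]], R = [[6.0000, 1.3333], [0.0000, 2.6874]]

q_1 = w_1/‖w_1‖ = (-2, 4, 4)/6.0000 = (-0.3333, 0.6667, 0.6667).
r_{12} = q_1·w_2 = 1.3333.
u_2 = w_2 − 1.3333·q_1 = (2.4444, 0.1111, 1.1111).
‖u_2‖ = 2.6874, so q_2 = (0.9096, 0.0413, 0.4134).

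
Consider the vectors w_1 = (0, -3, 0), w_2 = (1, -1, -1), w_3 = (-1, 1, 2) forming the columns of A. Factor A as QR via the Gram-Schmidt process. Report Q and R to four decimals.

q_1 = w_1/‖w_1‖ = (0, -3, 0)/3.0000 = (0.0000, -1.0000, 0.0000).
r_{12} = q_1·w_2 = 1.0000.
u_2 = w_2 − 1.0000·q_1 = (1.0000, 0.0000, -1.0000).
‖u_2‖ = 1.4142, so q_2 = (0.7071, 0.0000, -0.7071).
r_{13} = q_1·w_3 = -1.0000; r_{23} = q_2·w_3 = -2.1213.
u_3 = w_3 + 1.0000·q_1 + 2.1213·q_2 = (0.5000, 0.0000, 0.5000).
‖u_3‖ = 0.7071, so q_3 = (0.7071, 0.0000, 0.7071).

Q = [[0.0000, 0.7071, 0.7071], [-1.0000, 0.0000, 0.0000], [0.0000, -0.7071, 0.7071]], R = [[3.0000, 1.0000, -1.0000], [0.0000, 1.4142, -2.1213], [0.0000, 0.0000, 0.7071]]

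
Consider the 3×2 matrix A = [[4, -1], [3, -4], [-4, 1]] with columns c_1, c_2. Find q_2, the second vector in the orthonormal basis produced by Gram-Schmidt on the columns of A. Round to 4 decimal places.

c_1 = (4, 3, -4); ‖c_1‖ = 6.4031, so q_1 = (0.6247, 0.4685, -0.6247).
q_1·c_2 = 0.6247·(-1) + 0.4685·(-4) + (-0.6247)·1 = -3.1235.
u_2 = c_2 + 3.1235·q_1 = (0.9512, -2.5366, -0.9512).
‖u_2‖ = 2.8712, so q_2 = (0.3313, -0.8835, -0.3313).

q_2 = (0.3313, -0.8835, -0.3313)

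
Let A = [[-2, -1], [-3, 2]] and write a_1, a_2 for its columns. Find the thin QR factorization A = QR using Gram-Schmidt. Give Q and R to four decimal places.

e_1 = a_1/‖a_1‖ = (-2, -3)/3.6056 = (-0.5547, -0.8321).
r_{12} = e_1·a_2 = -1.1094.
u_2 = a_2 + 1.1094·e_1 = (-1.6154, 1.0769).
‖u_2‖ = 1.9415, so e_2 = (-0.8321, 0.5547).

Q = [[-0.5547, -0.8321], [-0.8321, 0.5547]], R = [[3.6056, -1.1094], [0.0000, 1.9415]]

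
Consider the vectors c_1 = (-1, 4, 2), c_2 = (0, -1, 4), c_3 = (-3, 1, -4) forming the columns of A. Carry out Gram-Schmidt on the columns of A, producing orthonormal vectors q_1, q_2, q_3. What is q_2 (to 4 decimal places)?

q_2 = (0.0473, -0.4372, 0.8981)

c_1 = (-1, 4, 2); ‖c_1‖ = 4.5826, so q_1 = (-0.2182, 0.8729, 0.4364).
q_1·c_2 = (-0.2182)·0 + 0.8729·(-1) + 0.4364·4 = 0.8729.
u_2 = c_2 − 0.8729·q_1 = (0.1905, -1.7619, 3.6190).
‖u_2‖ = 4.0297, so q_2 = (0.0473, -0.4372, 0.8981).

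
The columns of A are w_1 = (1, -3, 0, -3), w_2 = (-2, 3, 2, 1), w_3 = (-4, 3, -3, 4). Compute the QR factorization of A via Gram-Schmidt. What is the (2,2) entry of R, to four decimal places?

q_1 = w_1/‖w_1‖ = (1, -3, 0, -3)/4.3589 = (0.2294, -0.6882, 0.0000, -0.6882).
r_{12} = q_1·w_2 = -3.2118.
u_2 = w_2 + 3.2118·q_1 = (-1.2632, 0.7895, 2.0000, -1.2105).
r_{22} = ‖u_2‖ = 2.7720.

r_{22} = 2.7720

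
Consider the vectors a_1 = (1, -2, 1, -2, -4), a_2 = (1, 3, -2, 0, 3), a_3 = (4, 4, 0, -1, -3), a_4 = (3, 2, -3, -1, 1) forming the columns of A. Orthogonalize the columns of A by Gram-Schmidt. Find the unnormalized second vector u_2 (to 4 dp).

u_2 = (1.7308, 1.5385, -1.2692, -1.4615, 0.0769)

q_1 = a_1/‖a_1‖ = (1, -2, 1, -2, -4)/5.0990 = (0.1961, -0.3922, 0.1961, -0.3922, -0.7845).
r_{12} = q_1·a_2 = -3.7262.
u_2 = a_2 + 3.7262·q_1 = (1.7308, 1.5385, -1.2692, -1.4615, 0.0769).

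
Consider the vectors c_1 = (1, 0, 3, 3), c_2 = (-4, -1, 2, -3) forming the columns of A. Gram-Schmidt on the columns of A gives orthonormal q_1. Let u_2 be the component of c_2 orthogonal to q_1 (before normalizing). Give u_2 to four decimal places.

c_1 = (1, 0, 3, 3); ‖c_1‖ = 4.3589, so q_1 = (0.2294, 0.0000, 0.6882, 0.6882).
q_1·c_2 = 0.2294·(-4) + 0.0000·(-1) + 0.6882·2 + 0.6882·(-3) = -1.6059.
u_2 = c_2 + 1.6059·q_1 = (-3.6316, -1.0000, 3.1053, -1.8947).

u_2 = (-3.6316, -1.0000, 3.1053, -1.8947)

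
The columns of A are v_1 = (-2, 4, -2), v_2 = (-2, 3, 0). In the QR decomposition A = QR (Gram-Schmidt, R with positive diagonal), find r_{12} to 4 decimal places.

e_1 = v_1/‖v_1‖ = (-2, 4, -2)/4.8990 = (-0.4082, 0.8165, -0.4082).
r_{12} = e_1·v_2 = 3.2660.

r_{12} = 3.2660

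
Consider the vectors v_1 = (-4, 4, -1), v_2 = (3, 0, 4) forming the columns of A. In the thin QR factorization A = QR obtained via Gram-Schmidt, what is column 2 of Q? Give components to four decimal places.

e_2 = (0.2554, 0.4671, 0.8465)

v_1 = (-4, 4, -1); ‖v_1‖ = 5.7446, so e_1 = (-0.6963, 0.6963, -0.1741).
e_1·v_2 = (-0.6963)·3 + 0.6963·0 + (-0.1741)·4 = -2.7852.
u_2 = v_2 + 2.7852·e_1 = (1.0606, 1.9394, 3.5152).
‖u_2‖ = 4.1524, so e_2 = (0.2554, 0.4671, 0.8465).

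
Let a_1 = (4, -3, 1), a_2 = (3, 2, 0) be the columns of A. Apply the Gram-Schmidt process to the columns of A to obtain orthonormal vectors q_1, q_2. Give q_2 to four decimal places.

q_1 = a_1/‖a_1‖ = (4, -3, 1)/5.0990 = (0.7845, -0.5883, 0.1961).
r_{12} = q_1·a_2 = 1.1767.
u_2 = a_2 − 1.1767·q_1 = (2.0769, 2.6923, -0.2308).
‖u_2‖ = 3.4081, so q_2 = (0.6094, 0.7900, -0.0677).

q_2 = (0.6094, 0.7900, -0.0677)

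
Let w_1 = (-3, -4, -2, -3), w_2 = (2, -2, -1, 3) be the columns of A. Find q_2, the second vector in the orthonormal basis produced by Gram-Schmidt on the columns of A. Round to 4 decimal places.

w_1 = (-3, -4, -2, -3); ‖w_1‖ = 6.1644, so q_1 = (-0.4867, -0.6489, -0.3244, -0.4867).
q_1·w_2 = (-0.4867)·2 + (-0.6489)·(-2) + (-0.3244)·(-1) + (-0.4867)·3 = -0.8111.
u_2 = w_2 + 0.8111·q_1 = (1.6053, -2.5263, -1.2632, 2.6053).
‖u_2‖ = 4.1644, so q_2 = (0.3855, -0.6066, -0.3033, 0.6256).

q_2 = (0.3855, -0.6066, -0.3033, 0.6256)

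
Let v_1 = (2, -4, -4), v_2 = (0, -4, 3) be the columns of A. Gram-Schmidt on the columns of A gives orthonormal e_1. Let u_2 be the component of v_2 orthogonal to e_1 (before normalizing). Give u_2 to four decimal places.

v_1 = (2, -4, -4); ‖v_1‖ = 6.0000, so e_1 = (0.3333, -0.6667, -0.6667).
e_1·v_2 = 0.3333·0 + (-0.6667)·(-4) + (-0.6667)·3 = 0.6667.
u_2 = v_2 − 0.6667·e_1 = (-0.2222, -3.5556, 3.4444).

u_2 = (-0.2222, -3.5556, 3.4444)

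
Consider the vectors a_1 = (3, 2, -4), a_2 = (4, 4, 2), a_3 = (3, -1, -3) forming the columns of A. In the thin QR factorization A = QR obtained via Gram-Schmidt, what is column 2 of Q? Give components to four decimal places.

a_1 = (3, 2, -4); ‖a_1‖ = 5.3852, so e_1 = (0.5571, 0.3714, -0.7428).
e_1·a_2 = 0.5571·4 + 0.3714·4 + (-0.7428)·2 = 2.2283.
u_2 = a_2 − 2.2283·e_1 = (2.7586, 3.1724, 3.6552).
‖u_2‖ = 5.5709, so e_2 = (0.4952, 0.5695, 0.6561).

e_2 = (0.4952, 0.5695, 0.6561)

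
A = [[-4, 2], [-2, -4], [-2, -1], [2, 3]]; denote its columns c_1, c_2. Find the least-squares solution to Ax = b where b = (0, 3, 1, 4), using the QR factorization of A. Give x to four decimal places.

x = (0.0103, -0.0361)

c_1 = (-4, -2, -2, 2); ‖c_1‖ = 5.2915, so q_1 = (-0.7559, -0.3780, -0.3780, 0.3780).
q_1·c_2 = (-0.7559)·2 + (-0.3780)·(-4) + (-0.3780)·(-1) + 0.3780·3 = 1.5119.
u_2 = c_2 − 1.5119·q_1 = (3.1429, -3.4286, -0.4286, 2.4286).
‖u_2‖ = 5.2644, so q_2 = (0.5970, -0.6513, -0.0814, 0.4613).
Qᵀb = (0.0000, -0.1900).
Back-substitute: x_2 = -0.1900/5.2644 = -0.0361.
x_1 = (0.0000 − 1.5119·(-0.0361))/5.2915 = 0.0103.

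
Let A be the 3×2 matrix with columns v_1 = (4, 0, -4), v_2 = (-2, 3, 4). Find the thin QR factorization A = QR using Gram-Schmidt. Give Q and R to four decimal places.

v_1 = (4, 0, -4); ‖v_1‖ = 5.6569, so q_1 = (0.7071, 0.0000, -0.7071).
q_1·v_2 = 0.7071·(-2) + 0.0000·3 + (-0.7071)·4 = -4.2426.
u_2 = v_2 + 4.2426·q_1 = (1.0000, 3.0000, 1.0000).
‖u_2‖ = 3.3166, so q_2 = (0.3015, 0.9045, 0.3015).

Q = [[0.7071, 0.3015], [0.0000, 0.9045], [-0.7071, 0.3015]], R = [[5.6569, -4.2426], [0.0000, 3.3166]]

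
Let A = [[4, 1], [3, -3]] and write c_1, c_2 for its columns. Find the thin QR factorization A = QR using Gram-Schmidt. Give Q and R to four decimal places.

c_1 = (4, 3); ‖c_1‖ = 5.0000, so e_1 = (0.8000, 0.6000).
e_1·c_2 = 0.8000·1 + 0.6000·(-3) = -1.0000.
u_2 = c_2 + 1.0000·e_1 = (1.8000, -2.4000).
‖u_2‖ = 3.0000, so e_2 = (0.6000, -0.8000).

Q = [[0.8000, 0.6000], [0.6000, -0.8000]], R = [[5.0000, -1.0000], [0.0000, 3.0000]]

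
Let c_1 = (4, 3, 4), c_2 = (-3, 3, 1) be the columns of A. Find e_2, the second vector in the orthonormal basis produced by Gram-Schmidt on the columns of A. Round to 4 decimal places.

c_1 = (4, 3, 4); ‖c_1‖ = 6.4031, so e_1 = (0.6247, 0.4685, 0.6247).
e_1·c_2 = 0.6247·(-3) + 0.4685·3 + 0.6247·1 = 0.1562.
u_2 = c_2 − 0.1562·e_1 = (-3.0976, 2.9268, 0.9024).
‖u_2‖ = 4.3561, so e_2 = (-0.7111, 0.6719, 0.2072).

e_2 = (-0.7111, 0.6719, 0.2072)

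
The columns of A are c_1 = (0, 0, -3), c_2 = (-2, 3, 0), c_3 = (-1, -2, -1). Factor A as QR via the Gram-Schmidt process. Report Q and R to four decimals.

Q = [[0.0000, -0.5547, -0.8321], [0.0000, 0.8321, -0.5547], [-1.0000, 0.0000, 0.0000]], R = [[3.0000, 0.0000, 1.0000], [0.0000, 3.6056, -1.1094], [0.0000, 0.0000, 1.9415]]

e_1 = c_1/‖c_1‖ = (0, 0, -3)/3.0000 = (0.0000, 0.0000, -1.0000).
r_{12} = e_1·c_2 = 0.0000.
u_2 = c_2 + 0.0000·e_1 = (-2.0000, 3.0000, 0.0000).
‖u_2‖ = 3.6056, so e_2 = (-0.5547, 0.8321, 0.0000).
r_{13} = e_1·c_3 = 1.0000; r_{23} = e_2·c_3 = -1.1094.
u_3 = c_3 − 1.0000·e_1 + 1.1094·e_2 = (-1.6154, -1.0769, 0.0000).
‖u_3‖ = 1.9415, so e_3 = (-0.8321, -0.5547, 0.0000).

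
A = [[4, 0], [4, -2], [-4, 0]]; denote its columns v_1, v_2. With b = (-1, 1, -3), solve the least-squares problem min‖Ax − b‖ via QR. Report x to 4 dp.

e_1 = v_1/‖v_1‖ = (4, 4, -4)/6.9282 = (0.5774, 0.5774, -0.5774).
r_{12} = e_1·v_2 = -1.1547.
u_2 = v_2 + 1.1547·e_1 = (0.6667, -1.3333, -0.6667).
‖u_2‖ = 1.6330, so e_2 = (0.4082, -0.8165, -0.4082).
Qᵀb = (1.7321, 0.0000).
Back-substitute: x_2 = 0.0000/1.6330 = 0.0000.
x_1 = (1.7321 + 1.1547·0.0000)/6.9282 = 0.2500.

x = (0.2500, 0.0000)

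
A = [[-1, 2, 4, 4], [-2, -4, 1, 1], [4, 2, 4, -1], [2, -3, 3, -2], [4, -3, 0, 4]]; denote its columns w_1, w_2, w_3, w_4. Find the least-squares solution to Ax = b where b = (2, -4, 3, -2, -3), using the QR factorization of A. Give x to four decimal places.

q_1 = w_1/‖w_1‖ = (-1, -2, 4, 2, 4)/6.4031 = (-0.1562, -0.3123, 0.6247, 0.3123, 0.6247).
r_{12} = q_1·w_2 = -0.6247.
u_2 = w_2 + 0.6247·q_1 = (1.9024, -4.1951, 2.3902, -2.8049, -2.6098).
‖u_2‖ = 6.4506, so q_2 = (0.2949, -0.6503, 0.3705, -0.4348, -0.4046).
r_{13} = q_1·w_3 = 2.4988; r_{23} = q_2·w_3 = 0.7071.
u_3 = w_3 − 2.4988·q_1 − 0.7071·q_2 = (4.1817, 2.2403, 2.1770, 2.5270, -1.2749).
‖u_3‖ = 5.9377, so q_3 = (0.7043, 0.3773, 0.3666, 0.4256, -0.2147).
r_{14} = q_1·w_4 = 0.3123; r_{24} = q_2·w_4 = -0.5899; r_{34} = q_3·w_4 = 1.1177.
u_4 = w_4 − 0.3123·q_1 + 0.5899·q_2 − 1.1177·q_3 = (3.4356, 0.2922, -1.3864, -2.8297, 3.8062).
‖u_4‖ = 6.0254, so q_4 = (0.5702, 0.0485, -0.2301, -0.4696, 0.6317).
Qᵀb = (0.3123, 6.3863, 0.7922, -0.6997).
Back-substitute: x_4 = -0.6997/6.0254 = -0.1161.
x_3 = (0.7922 − 1.1177·(-0.1161))/5.9377 = 0.1553.
x_2 = (6.3863 − 0.7071·0.1553 + 0.5899·(-0.1161))/6.4506 = 0.9624.
x_1 = (0.3123 + 0.6247·0.9624 − 2.4988·0.1553 − 0.3123·(-0.1161))/6.4031 = 0.0877.

x = (0.0877, 0.9624, 0.1553, -0.1161)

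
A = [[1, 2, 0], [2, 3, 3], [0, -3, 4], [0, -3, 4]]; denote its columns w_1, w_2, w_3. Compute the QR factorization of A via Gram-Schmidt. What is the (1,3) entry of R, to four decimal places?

w_1 = (1, 2, 0, 0); ‖w_1‖ = 2.2361, so e_1 = (0.4472, 0.8944, 0.0000, 0.0000).
r_{13} = e_1·w_3 = 2.6833.

r_{13} = 2.6833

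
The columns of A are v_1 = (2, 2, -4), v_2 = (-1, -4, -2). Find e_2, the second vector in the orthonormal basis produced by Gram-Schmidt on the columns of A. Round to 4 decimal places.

e_2 = (-0.1826, -0.8398, -0.5112)

e_1 = v_1/‖v_1‖ = (2, 2, -4)/4.8990 = (0.4082, 0.4082, -0.8165).
r_{12} = e_1·v_2 = -0.4082.
u_2 = v_2 + 0.4082·e_1 = (-0.8333, -3.8333, -2.3333).
‖u_2‖ = 4.5644, so e_2 = (-0.1826, -0.8398, -0.5112).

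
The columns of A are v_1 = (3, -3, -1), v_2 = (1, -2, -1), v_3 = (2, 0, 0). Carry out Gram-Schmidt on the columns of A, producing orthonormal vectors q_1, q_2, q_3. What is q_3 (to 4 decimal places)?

v_1 = (3, -3, -1); ‖v_1‖ = 4.3589, so q_1 = (0.6882, -0.6882, -0.2294).
q_1·v_2 = 0.6882·1 + (-0.6882)·(-2) + (-0.2294)·(-1) = 2.2942.
u_2 = v_2 − 2.2942·q_1 = (-0.5789, -0.4211, -0.4737).
‖u_2‖ = 0.8584, so q_2 = (-0.6745, -0.4905, -0.5518).
q_1·v_3 = 0.6882·2 + (-0.6882)·0 + (-0.2294)·0 = 1.3765; q_2·v_3 = (-0.6745)·2 + (-0.4905)·0 + (-0.5518)·0 = -1.3489.
u_3 = v_3 − 1.3765·q_1 + 1.3489·q_2 = (0.1429, 0.2857, -0.4286).
‖u_3‖ = 0.5345, so q_3 = (0.2673, 0.5345, -0.8018).

q_3 = (0.2673, 0.5345, -0.8018)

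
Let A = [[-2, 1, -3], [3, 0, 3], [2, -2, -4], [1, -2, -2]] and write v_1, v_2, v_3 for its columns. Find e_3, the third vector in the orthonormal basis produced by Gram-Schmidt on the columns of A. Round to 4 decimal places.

e_1 = v_1/‖v_1‖ = (-2, 3, 2, 1)/4.2426 = (-0.4714, 0.7071, 0.4714, 0.2357).
r_{12} = e_1·v_2 = -1.8856.
u_2 = v_2 + 1.8856·e_1 = (0.1111, 1.3333, -1.1111, -1.5556).
‖u_2‖ = 2.3333, so e_2 = (0.0476, 0.5714, -0.4762, -0.6667).
r_{13} = e_1·v_3 = 1.1785; r_{23} = e_2·v_3 = 4.8095.
u_3 = v_3 − 1.1785·e_1 − 4.8095·e_2 = (-2.6735, -0.5816, -2.2653, 0.9286).
‖u_3‖ = 3.6715, so e_3 = (-0.7282, -0.1584, -0.6170, 0.2529).

e_3 = (-0.7282, -0.1584, -0.6170, 0.2529)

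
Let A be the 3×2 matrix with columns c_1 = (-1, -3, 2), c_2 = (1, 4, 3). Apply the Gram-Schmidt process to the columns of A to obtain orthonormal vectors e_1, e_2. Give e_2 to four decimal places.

e_2 = (0.1054, 0.5270, 0.8433)

c_1 = (-1, -3, 2); ‖c_1‖ = 3.7417, so e_1 = (-0.2673, -0.8018, 0.5345).
e_1·c_2 = (-0.2673)·1 + (-0.8018)·4 + 0.5345·3 = -1.8708.
u_2 = c_2 + 1.8708·e_1 = (0.5000, 2.5000, 4.0000).
‖u_2‖ = 4.7434, so e_2 = (0.1054, 0.5270, 0.8433).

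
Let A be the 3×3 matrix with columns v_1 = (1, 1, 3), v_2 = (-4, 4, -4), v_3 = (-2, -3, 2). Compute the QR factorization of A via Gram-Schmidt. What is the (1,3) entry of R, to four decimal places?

r_{13} = 0.3015

q_1 = v_1/‖v_1‖ = (1, 1, 3)/3.3166 = (0.3015, 0.3015, 0.9045).
r_{13} = q_1·v_3 = 0.3015.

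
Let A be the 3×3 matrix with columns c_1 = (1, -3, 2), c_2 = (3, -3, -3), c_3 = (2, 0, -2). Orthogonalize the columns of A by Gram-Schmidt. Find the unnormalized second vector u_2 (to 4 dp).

c_1 = (1, -3, 2); ‖c_1‖ = 3.7417, so e_1 = (0.2673, -0.8018, 0.5345).
e_1·c_2 = 0.2673·3 + (-0.8018)·(-3) + 0.5345·(-3) = 1.6036.
u_2 = c_2 − 1.6036·e_1 = (2.5714, -1.7143, -3.8571).

u_2 = (2.5714, -1.7143, -3.8571)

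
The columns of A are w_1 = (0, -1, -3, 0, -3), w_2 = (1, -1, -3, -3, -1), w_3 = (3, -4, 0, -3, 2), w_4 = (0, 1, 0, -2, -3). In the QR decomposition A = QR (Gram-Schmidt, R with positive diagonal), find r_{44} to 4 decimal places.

w_1 = (0, -1, -3, 0, -3); ‖w_1‖ = 4.3589, so q_1 = (0.0000, -0.2294, -0.6882, 0.0000, -0.6882).
q_1·w_2 = 0.0000·1 + (-0.2294)·(-1) + (-0.6882)·(-3) + 0.0000·(-3) + (-0.6882)·(-1) = 2.9824.
u_2 = w_2 − 2.9824·q_1 = (1.0000, -0.3158, -0.9474, -3.0000, 1.0526).
‖u_2‖ = 3.4793, so q_2 = (0.2874, -0.0908, -0.2723, -0.8623, 0.3025).
q_1·w_3 = 0.0000·3 + (-0.2294)·(-4) + (-0.6882)·0 + 0.0000·(-3) + (-0.6882)·2 = -0.4588; q_2·w_3 = 0.2874·3 + (-0.0908)·(-4) + (-0.2723)·0 + (-0.8623)·(-3) + 0.3025·2 = 4.4171.
u_3 = w_3 + 0.4588·q_1 − 4.4171·q_2 = (1.7304, -3.7043, 0.8870, 0.8087, 0.3478).
‖u_3‖ = 4.2753, so q_3 = (0.4048, -0.8665, 0.2075, 0.1892, 0.0814).
q_1·w_4 = 0.0000·0 + (-0.2294)·1 + (-0.6882)·0 + 0.0000·(-2) + (-0.6882)·(-3) = 1.8353; q_2·w_4 = 0.2874·0 + (-0.0908)·1 + (-0.2723)·0 + (-0.8623)·(-2) + 0.3025·(-3) = 0.7261; q_3·w_4 = 0.4048·0 + (-0.8665)·1 + 0.2075·0 + 0.1892·(-2) + 0.0814·(-3) = -1.4888.
u_4 = w_4 − 1.8353·q_1 − 0.7261·q_2 + 1.4888·q_3 = (0.3939, 0.1970, 1.7697, -1.0923, -1.8354).
r_{44} = ‖u_4‖ = 2.8085.

r_{44} = 2.8085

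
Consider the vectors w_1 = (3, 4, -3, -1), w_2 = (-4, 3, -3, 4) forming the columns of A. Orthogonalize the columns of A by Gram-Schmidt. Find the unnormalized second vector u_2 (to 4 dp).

u_2 = (-4.4286, 2.4286, -2.5714, 4.1429)

w_1 = (3, 4, -3, -1); ‖w_1‖ = 5.9161, so e_1 = (0.5071, 0.6761, -0.5071, -0.1690).
e_1·w_2 = 0.5071·(-4) + 0.6761·3 + (-0.5071)·(-3) + (-0.1690)·4 = 0.8452.
u_2 = w_2 − 0.8452·e_1 = (-4.4286, 2.4286, -2.5714, 4.1429).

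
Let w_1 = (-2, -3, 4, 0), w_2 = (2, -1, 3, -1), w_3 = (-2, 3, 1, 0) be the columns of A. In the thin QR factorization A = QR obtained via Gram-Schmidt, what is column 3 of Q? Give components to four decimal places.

w_1 = (-2, -3, 4, 0); ‖w_1‖ = 5.3852, so q_1 = (-0.3714, -0.5571, 0.7428, 0.0000).
q_1·w_2 = (-0.3714)·2 + (-0.5571)·(-1) + 0.7428·3 + 0.0000·(-1) = 2.0426.
u_2 = w_2 − 2.0426·q_1 = (2.7586, 0.1379, 1.4828, -1.0000).
‖u_2‖ = 3.2905, so q_2 = (0.8384, 0.0419, 0.4506, -0.3039).
q_1·w_3 = (-0.3714)·(-2) + (-0.5571)·3 + 0.7428·1 + 0.0000·0 = -0.1857; q_2·w_3 = 0.8384·(-2) + 0.0419·3 + 0.4506·1 + (-0.3039)·0 = -1.1003.
u_3 = w_3 + 0.1857·q_1 + 1.1003·q_2 = (-1.1465, 2.9427, 1.6338, -0.3344).
‖u_3‖ = 3.5714, so q_3 = (-0.3210, 0.8240, 0.4575, -0.0936).

q_3 = (-0.3210, 0.8240, 0.4575, -0.0936)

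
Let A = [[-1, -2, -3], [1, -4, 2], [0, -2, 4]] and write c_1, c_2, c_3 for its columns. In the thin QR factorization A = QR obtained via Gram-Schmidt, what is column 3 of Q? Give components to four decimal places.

c_1 = (-1, 1, 0); ‖c_1‖ = 1.4142, so q_1 = (-0.7071, 0.7071, 0.0000).
q_1·c_2 = (-0.7071)·(-2) + 0.7071·(-4) + 0.0000·(-2) = -1.4142.
u_2 = c_2 + 1.4142·q_1 = (-3.0000, -3.0000, -2.0000).
‖u_2‖ = 4.6904, so q_2 = (-0.6396, -0.6396, -0.4264).
q_1·c_3 = (-0.7071)·(-3) + 0.7071·2 + 0.0000·4 = 3.5355; q_2·c_3 = (-0.6396)·(-3) + (-0.6396)·2 + (-0.4264)·4 = -1.0660.
u_3 = c_3 − 3.5355·q_1 + 1.0660·q_2 = (-1.1818, -1.1818, 3.5455).
‖u_3‖ = 3.9196, so q_3 = (-0.3015, -0.3015, 0.9045).

q_3 = (-0.3015, -0.3015, 0.9045)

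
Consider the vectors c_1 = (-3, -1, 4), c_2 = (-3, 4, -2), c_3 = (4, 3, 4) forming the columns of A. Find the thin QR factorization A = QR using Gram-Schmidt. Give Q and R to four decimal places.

Q = [[-0.5883, -0.6251, 0.5129], [-0.1961, 0.7257, 0.6595], [0.7845, -0.2874, 0.5496]], R = [[5.0990, -0.5883, 0.1961], [0.0000, 5.3529, -1.4730], [0.0000, 0.0000, 6.2283]]

c_1 = (-3, -1, 4); ‖c_1‖ = 5.0990, so e_1 = (-0.5883, -0.1961, 0.7845).
e_1·c_2 = (-0.5883)·(-3) + (-0.1961)·4 + 0.7845·(-2) = -0.5883.
u_2 = c_2 + 0.5883·e_1 = (-3.3462, 3.8846, -1.5385).
‖u_2‖ = 5.3529, so e_2 = (-0.6251, 0.7257, -0.2874).
e_1·c_3 = (-0.5883)·4 + (-0.1961)·3 + 0.7845·4 = 0.1961; e_2·c_3 = (-0.6251)·4 + 0.7257·3 + (-0.2874)·4 = -1.4730.
u_3 = c_3 − 0.1961·e_1 + 1.4730·e_2 = (3.1946, 4.1074, 3.4228).
‖u_3‖ = 6.2283, so e_3 = (0.5129, 0.6595, 0.5496).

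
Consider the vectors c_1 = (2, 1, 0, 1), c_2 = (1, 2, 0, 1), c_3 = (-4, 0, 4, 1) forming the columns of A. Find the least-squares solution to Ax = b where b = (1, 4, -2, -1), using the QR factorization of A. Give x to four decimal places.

e_1 = c_1/‖c_1‖ = (2, 1, 0, 1)/2.4495 = (0.8165, 0.4082, 0.0000, 0.4082).
r_{12} = e_1·c_2 = 2.0412.
u_2 = c_2 − 2.0412·e_1 = (-0.6667, 1.1667, 0.0000, 0.1667).
‖u_2‖ = 1.3540, so e_2 = (-0.4924, 0.8616, 0.0000, 0.1231).
r_{13} = e_1·c_3 = -2.8577; r_{23} = e_2·c_3 = 2.0926.
u_3 = c_3 + 2.8577·e_1 − 2.0926·e_2 = (-0.6364, -0.6364, 4.0000, 1.9091).
‖u_3‖ = 4.5227, so e_3 = (-0.1407, -0.1407, 0.8844, 0.4221).
Qᵀb = (2.0412, 2.8311, -2.8945).
Back-substitute: x_3 = -2.8945/4.5227 = -0.6400.
x_2 = (2.8311 − 2.0926·(-0.6400))/1.3540 = 3.0800.
x_1 = (2.0412 − 2.0412·3.0800 + 2.8577·(-0.6400))/2.4495 = -2.4800.

x = (-2.4800, 3.0800, -0.6400)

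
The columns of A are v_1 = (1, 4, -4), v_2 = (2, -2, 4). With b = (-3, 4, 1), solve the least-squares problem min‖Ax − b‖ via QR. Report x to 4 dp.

x = (-0.0130, -0.4286)

q_1 = v_1/‖v_1‖ = (1, 4, -4)/5.7446 = (0.1741, 0.6963, -0.6963).
r_{12} = q_1·v_2 = -3.8297.
u_2 = v_2 + 3.8297·q_1 = (2.6667, 0.6667, 1.3333).
‖u_2‖ = 3.0551, so q_2 = (0.8729, 0.2182, 0.4364).
Qᵀb = (1.5667, -1.3093).
Back-substitute: x_2 = -1.3093/3.0551 = -0.4286.
x_1 = (1.5667 + 3.8297·(-0.4286))/5.7446 = -0.0130.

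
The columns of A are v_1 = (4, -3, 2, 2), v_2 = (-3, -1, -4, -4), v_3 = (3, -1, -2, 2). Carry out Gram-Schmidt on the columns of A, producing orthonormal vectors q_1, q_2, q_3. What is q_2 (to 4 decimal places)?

q_2 = (0.0063, -0.6815, -0.5174, -0.5174)

v_1 = (4, -3, 2, 2); ‖v_1‖ = 5.7446, so q_1 = (0.6963, -0.5222, 0.3482, 0.3482).
q_1·v_2 = 0.6963·(-3) + (-0.5222)·(-1) + 0.3482·(-4) + 0.3482·(-4) = -4.3519.
u_2 = v_2 + 4.3519·q_1 = (0.0303, -3.2727, -2.4848, -2.4848).
‖u_2‖ = 4.8021, so q_2 = (0.0063, -0.6815, -0.5174, -0.5174).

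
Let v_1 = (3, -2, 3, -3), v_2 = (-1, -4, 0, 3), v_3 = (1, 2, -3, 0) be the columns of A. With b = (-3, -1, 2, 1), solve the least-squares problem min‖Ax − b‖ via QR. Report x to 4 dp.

v_1 = (3, -2, 3, -3); ‖v_1‖ = 5.5678, so q_1 = (0.5388, -0.3592, 0.5388, -0.5388).
q_1·v_2 = 0.5388·(-1) + (-0.3592)·(-4) + 0.5388·0 + (-0.5388)·3 = -0.7184.
u_2 = v_2 + 0.7184·q_1 = (-0.6129, -4.2581, 0.3871, 2.6129).
‖u_2‖ = 5.0482, so q_2 = (-0.1214, -0.8435, 0.0767, 0.5176).
q_1·v_3 = 0.5388·1 + (-0.3592)·2 + 0.5388·(-3) + (-0.5388)·0 = -1.7961; q_2·v_3 = (-0.1214)·1 + (-0.8435)·2 + 0.0767·(-3) + 0.5176·0 = -2.0384.
u_3 = v_3 + 1.7961·q_1 + 2.0384·q_2 = (1.7203, -0.3646, -1.8759, 0.0873).
‖u_3‖ = 2.5727, so q_3 = (0.6686, -0.1417, -0.7292, 0.0339).
Qᵀb = (-0.7184, 1.8787, -3.2886).
Back-substitute: x_3 = -3.2886/2.5727 = -1.2783.
x_2 = (1.8787 + 2.0384·(-1.2783))/5.0482 = -0.1440.
x_1 = (-0.7184 + 0.7184·(-0.1440) + 1.7961·(-1.2783))/5.5678 = -0.5600.

x = (-0.5600, -0.1440, -1.2783)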